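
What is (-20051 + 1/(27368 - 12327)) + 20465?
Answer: 6226975/15041 ≈ 414.00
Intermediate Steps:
(-20051 + 1/(27368 - 12327)) + 20465 = (-20051 + 1/15041) + 20465 = -301587090/15041 + 20465 = 6226975/15041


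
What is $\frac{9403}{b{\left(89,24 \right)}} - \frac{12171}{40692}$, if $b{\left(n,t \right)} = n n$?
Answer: $\frac{95406795}{107440444} \approx 0.888$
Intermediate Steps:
$b{\left(n,t \right)} = n^{2}$
$\frac{9403}{b{\left(89,24 \right)}} - \frac{12171}{40692} = \frac{9403}{89^{2}} - \frac{12171}{40692} = \frac{9403}{7921} - \frac{4057}{13564} = \frac{95406795}{107440444}$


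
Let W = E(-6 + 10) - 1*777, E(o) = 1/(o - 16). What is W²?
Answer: 86955625/144 ≈ 6.0386e+5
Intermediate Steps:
E(o) = 1/(-16 + o)
W = -9325/12 (W = 1/(-16 + (-6 + 10)) - 1*777 = 1/(-16 + 4) - 777 = 1/(-12) - 777 = -1/12 - 777 = -9325/12 ≈ -777.08)
W² = (-9325/12)² = 86955625/144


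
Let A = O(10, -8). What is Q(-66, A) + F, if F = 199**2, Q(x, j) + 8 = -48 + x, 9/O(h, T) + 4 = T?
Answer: 39479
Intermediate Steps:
O(h, T) = 9/(-4 + T)
A = -3/4 (A = 9/(-4 - 8) = 9/(-12) = 9*(-1/12) = -3/4 ≈ -0.75000)
Q(x, j) = -56 + x (Q(x, j) = -8 + (-48 + x) = -56 + x)
F = 39601
Q(-66, A) + F = (-56 - 66) + 39601 = -122 + 39601 = 39479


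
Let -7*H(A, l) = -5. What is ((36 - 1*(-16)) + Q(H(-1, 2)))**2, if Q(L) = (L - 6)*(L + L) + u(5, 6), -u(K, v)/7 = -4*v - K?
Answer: 147015625/2401 ≈ 61231.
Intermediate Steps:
H(A, l) = 5/7 (H(A, l) = -1/7*(-5) = 5/7)
u(K, v) = 7*K + 28*v (u(K, v) = -7*(-4*v - K) = -7*(-K - 4*v) = 7*K + 28*v)
Q(L) = 203 + 2*L*(-6 + L) (Q(L) = (L - 6)*(L + L) + (7*5 + 28*6) = (-6 + L)*(2*L) + (35 + 168) = 2*L*(-6 + L) + 203 = 203 + 2*L*(-6 + L))
((36 - 1*(-16)) + Q(H(-1, 2)))**2 = ((36 - 1*(-16)) + (203 - 12*5/7 + 2*(5/7)**2))**2 = ((36 + 16) + (203 - 60/7 + 2*(25/49)))**2 = (52 + (203 - 60/7 + 50/49))**2 = (52 + 9577/49)**2 = (12125/49)**2 = 147015625/2401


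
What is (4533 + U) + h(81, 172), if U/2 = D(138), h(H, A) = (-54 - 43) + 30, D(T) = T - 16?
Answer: 4710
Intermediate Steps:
D(T) = -16 + T
h(H, A) = -67 (h(H, A) = -97 + 30 = -67)
U = 244 (U = 2*(-16 + 138) = 2*122 = 244)
(4533 + U) + h(81, 172) = (4533 + 244) - 67 = 4777 - 67 = 4710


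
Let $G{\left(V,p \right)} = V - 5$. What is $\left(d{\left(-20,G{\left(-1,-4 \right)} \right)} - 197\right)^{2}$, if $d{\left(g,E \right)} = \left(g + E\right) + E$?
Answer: $52441$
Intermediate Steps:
$G{\left(V,p \right)} = -5 + V$ ($G{\left(V,p \right)} = V - 5 = -5 + V$)
$d{\left(g,E \right)} = g + 2 E$ ($d{\left(g,E \right)} = \left(E + g\right) + E = g + 2 E$)
$\left(d{\left(-20,G{\left(-1,-4 \right)} \right)} - 197\right)^{2} = \left(\left(-20 + 2 \left(-5 - 1\right)\right) - 197\right)^{2} = \left(\left(-20 + 2 \left(-6\right)\right) - 197\right)^{2} = \left(\left(-20 - 12\right) - 197\right)^{2} = \left(-32 - 197\right)^{2} = \left(-229\right)^{2} = 52441$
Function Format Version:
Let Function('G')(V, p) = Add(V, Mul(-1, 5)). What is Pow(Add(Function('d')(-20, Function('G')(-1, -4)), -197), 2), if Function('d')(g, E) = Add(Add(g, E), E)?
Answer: 52441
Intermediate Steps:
Function('G')(V, p) = Add(-5, V) (Function('G')(V, p) = Add(V, -5) = Add(-5, V))
Function('d')(g, E) = Add(g, Mul(2, E)) (Function('d')(g, E) = Add(Add(E, g), E) = Add(g, Mul(2, E)))
Pow(Add(Function('d')(-20, Function('G')(-1, -4)), -197), 2) = Pow(Add(Add(-20, Mul(2, Add(-5, -1))), -197), 2) = Pow(Add(Add(-20, Mul(2, -6)), -197), 2) = Pow(Add(Add(-20, -12), -197), 2) = Pow(Add(-32, -197), 2) = Pow(-229, 2) = 52441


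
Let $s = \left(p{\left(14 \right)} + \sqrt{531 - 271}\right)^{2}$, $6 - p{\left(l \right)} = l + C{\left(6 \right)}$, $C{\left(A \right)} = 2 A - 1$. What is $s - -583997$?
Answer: $584618 - 76 \sqrt{65} \approx 5.8401 \cdot 10^{5}$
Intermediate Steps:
$C{\left(A \right)} = -1 + 2 A$ ($C{\left(A \right)} = 2 A - 1 = -1 + 2 A$)
$p{\left(l \right)} = -5 - l$ ($p{\left(l \right)} = 6 - \left(l + \left(-1 + 2 \cdot 6\right)\right) = 6 - \left(l + \left(-1 + 12\right)\right) = 6 - \left(l + 11\right) = 6 - \left(11 + l\right) = -5 - l$)
$s = \left(-19 + 2 \sqrt{65}\right)^{2}$ ($s = \left(\left(-5 - 14\right) + \sqrt{531 - 271}\right)^{2} = \left(\left(-5 - 14\right) + \sqrt{260}\right)^{2} = \left(-19 + 2 \sqrt{65}\right)^{2} \approx 8.2684$)
$s - -583997 = \left(621 - 76 \sqrt{65}\right) - -583997 = \left(621 - 76 \sqrt{65}\right) + 583997 = 584618 - 76 \sqrt{65}$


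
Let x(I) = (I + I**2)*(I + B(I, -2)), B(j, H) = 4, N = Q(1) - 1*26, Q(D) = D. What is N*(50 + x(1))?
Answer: -1500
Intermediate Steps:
N = -25 (N = 1 - 1*26 = 1 - 26 = -25)
x(I) = (4 + I)*(I + I**2) (x(I) = (I + I**2)*(I + 4) = (I + I**2)*(4 + I) = (4 + I)*(I + I**2))
N*(50 + x(1)) = -25*(50 + 1*(4 + 1**2 + 5*1)) = -25*(50 + 1*(4 + 1 + 5)) = -25*(50 + 1*10) = -25*(50 + 10) = -25*60 = -1500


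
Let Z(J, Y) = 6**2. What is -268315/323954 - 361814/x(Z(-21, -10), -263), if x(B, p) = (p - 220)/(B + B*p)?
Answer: -368511718194779/52156594 ≈ -7.0655e+6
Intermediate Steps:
Z(J, Y) = 36
x(B, p) = (-220 + p)/(B + B*p)
-268315/323954 - 361814/x(Z(-21, -10), -263) = -268315/323954 - 361814*36*(1 - 263)/(-220 - 263) = -268315*1/323954 - 361814/((1/36)*(-483)/(-262)) = -268315/323954 - 361814/((1/36)*(-1/262)*(-483)) = -268315/323954 - 361814/161/3144 = -268315/323954 - 361814*3144/161 = -268315/323954 - 1137543216/161 = -368511718194779/52156594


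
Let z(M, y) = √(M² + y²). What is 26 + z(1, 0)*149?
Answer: 175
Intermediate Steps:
26 + z(1, 0)*149 = 26 + √(1² + 0²)*149 = 26 + √(1 + 0)*149 = 26 + √1*149 = 26 + 1*149 = 26 + 149 = 175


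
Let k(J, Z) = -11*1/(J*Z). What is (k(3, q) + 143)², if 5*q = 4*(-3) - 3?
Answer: 1684804/81 ≈ 20800.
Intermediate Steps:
q = -3 (q = (4*(-3) - 3)/5 = (-12 - 3)/5 = (⅕)*(-15) = -3)
k(J, Z) = -11/(J*Z) (k(J, Z) = -11*1/(J*Z) = -11/(J*Z))
(k(3, q) + 143)² = (-11/(3*(-3)) + 143)² = (-11*⅓*(-⅓) + 143)² = (11/9 + 143)² = (1298/9)² = 1684804/81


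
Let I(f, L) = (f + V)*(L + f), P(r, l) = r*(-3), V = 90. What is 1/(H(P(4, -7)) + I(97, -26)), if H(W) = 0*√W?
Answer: 1/13277 ≈ 7.5318e-5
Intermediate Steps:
P(r, l) = -3*r
I(f, L) = (90 + f)*(L + f) (I(f, L) = (f + 90)*(L + f) = (90 + f)*(L + f))
H(W) = 0
1/(H(P(4, -7)) + I(97, -26)) = 1/(0 + (97² + 90*(-26) + 90*97 - 26*97)) = 1/(0 + (9409 - 2340 + 8730 - 2522)) = 1/(0 + 13277) = 1/13277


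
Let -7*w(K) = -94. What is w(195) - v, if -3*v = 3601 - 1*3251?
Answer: 2732/21 ≈ 130.10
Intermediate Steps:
w(K) = 94/7 (w(K) = -1/7*(-94) = 94/7)
v = -350/3 (v = -(3601 - 1*3251)/3 = -(3601 - 3251)/3 = -1/3*350 = -350/3 ≈ -116.67)
w(195) - v = 94/7 - 1*(-350/3) = 94/7 + 350/3 = 2732/21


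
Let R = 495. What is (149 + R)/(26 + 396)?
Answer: 322/211 ≈ 1.5261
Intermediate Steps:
(149 + R)/(26 + 396) = (149 + 495)/(26 + 396) = 644/422 = 644*(1/422) = 322/211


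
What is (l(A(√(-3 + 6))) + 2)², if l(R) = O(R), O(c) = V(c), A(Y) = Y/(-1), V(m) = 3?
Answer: 25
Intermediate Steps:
A(Y) = -Y (A(Y) = Y*(-1) = -Y)
O(c) = 3
l(R) = 3
(l(A(√(-3 + 6))) + 2)² = (3 + 2)² = 5² = 25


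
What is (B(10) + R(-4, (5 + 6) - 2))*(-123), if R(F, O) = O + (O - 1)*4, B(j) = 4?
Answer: -5535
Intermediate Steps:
R(F, O) = -4 + 5*O (R(F, O) = O + (-1 + O)*4 = O + (-4 + 4*O) = -4 + 5*O)
(B(10) + R(-4, (5 + 6) - 2))*(-123) = (4 + (-4 + 5*((5 + 6) - 2)))*(-123) = (4 + (-4 + 5*(11 - 2)))*(-123) = (4 + (-4 + 5*9))*(-123) = (4 + (-4 + 45))*(-123) = (4 + 41)*(-123) = 45*(-123) = -5535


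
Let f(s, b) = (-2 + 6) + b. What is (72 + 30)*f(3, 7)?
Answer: 1122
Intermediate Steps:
f(s, b) = 4 + b
(72 + 30)*f(3, 7) = (72 + 30)*(4 + 7) = 102*11 = 1122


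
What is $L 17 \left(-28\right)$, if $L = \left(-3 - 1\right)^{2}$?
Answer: $-7616$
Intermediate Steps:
$L = 16$ ($L = \left(-4\right)^{2} = 16$)
$L 17 \left(-28\right) = 16 \cdot 17 \left(-28\right) = 16 \left(-476\right) = -7616$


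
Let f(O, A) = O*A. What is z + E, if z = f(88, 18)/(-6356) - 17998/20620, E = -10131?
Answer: -165990401461/16382590 ≈ -10132.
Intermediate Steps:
f(O, A) = A*O
z = -18382171/16382590 (z = (18*88)/(-6356) - 17998/20620 = 1584*(-1/6356) - 17998*1/20620 = -396/1589 - 8999/10310 = -18382171/16382590 ≈ -1.1221)
z + E = -18382171/16382590 - 10131 = -165990401461/16382590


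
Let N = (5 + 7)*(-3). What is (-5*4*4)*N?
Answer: 2880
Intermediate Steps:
N = -36 (N = 12*(-3) = -36)
(-5*4*4)*N = (-5*4*4)*(-36) = -20*4*(-36) = -80*(-36) = 2880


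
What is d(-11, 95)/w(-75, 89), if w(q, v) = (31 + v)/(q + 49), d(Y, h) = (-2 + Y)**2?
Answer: -2197/60 ≈ -36.617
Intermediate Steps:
w(q, v) = (31 + v)/(49 + q)
d(-11, 95)/w(-75, 89) = (-2 - 11)**2/(((31 + 89)/(49 - 75))) = (-13)**2/((120/(-26))) = 169/((-1/26*120)) = 169/(-60/13) = 169*(-13/60) = -2197/60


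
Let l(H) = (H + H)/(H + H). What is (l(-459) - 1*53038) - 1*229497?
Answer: -282534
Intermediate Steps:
l(H) = 1 (l(H) = (2*H)/((2*H)) = (2*H)*(1/(2*H)) = 1)
(l(-459) - 1*53038) - 1*229497 = (1 - 1*53038) - 1*229497 = (1 - 53038) - 229497 = -53037 - 229497 = -282534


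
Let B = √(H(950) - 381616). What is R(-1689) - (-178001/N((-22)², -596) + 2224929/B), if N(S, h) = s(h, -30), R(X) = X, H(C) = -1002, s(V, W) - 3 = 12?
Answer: 152666/15 + 2224929*I*√382618/382618 ≈ 10178.0 + 3596.9*I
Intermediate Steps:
s(V, W) = 15 (s(V, W) = 3 + 12 = 15)
B = I*√382618 (B = √(-1002 - 381616) = √(-382618) = I*√382618 ≈ 618.56*I)
N(S, h) = 15
R(-1689) - (-178001/N((-22)², -596) + 2224929/B) = -1689 - (-178001/15 + 2224929/((I*√382618))) = -1689 - (-178001*1/15 + 2224929*(-I*√382618/382618)) = -1689 - (-178001/15 - 2224929*I*√382618/382618) = -1689 + (178001/15 + 2224929*I*√382618/382618) = 152666/15 + 2224929*I*√382618/382618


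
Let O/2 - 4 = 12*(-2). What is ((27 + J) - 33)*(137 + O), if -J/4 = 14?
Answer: -6014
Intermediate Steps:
O = -40 (O = 8 + 2*(12*(-2)) = 8 + 2*(-24) = 8 - 48 = -40)
J = -56 (J = -4*14 = -56)
((27 + J) - 33)*(137 + O) = ((27 - 56) - 33)*(137 - 40) = (-29 - 33)*97 = -62*97 = -6014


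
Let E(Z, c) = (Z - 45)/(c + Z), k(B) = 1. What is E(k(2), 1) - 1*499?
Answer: -521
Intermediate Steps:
E(Z, c) = (-45 + Z)/(Z + c)
E(k(2), 1) - 1*499 = (-45 + 1)/(1 + 1) - 1*499 = -44/2 - 499 = (½)*(-44) - 499 = -22 - 499 = -521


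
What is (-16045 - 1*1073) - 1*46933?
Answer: -64051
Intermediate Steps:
(-16045 - 1*1073) - 1*46933 = (-16045 - 1073) - 46933 = -17118 - 46933 = -64051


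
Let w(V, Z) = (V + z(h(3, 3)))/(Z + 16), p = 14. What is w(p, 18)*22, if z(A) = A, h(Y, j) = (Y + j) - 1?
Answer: 209/17 ≈ 12.294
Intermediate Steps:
h(Y, j) = -1 + Y + j
w(V, Z) = (5 + V)/(16 + Z) (w(V, Z) = (V + (-1 + 3 + 3))/(Z + 16) = (V + 5)/(16 + Z) = (5 + V)/(16 + Z))
w(p, 18)*22 = ((5 + 14)/(16 + 18))*22 = (19/34)*22 = 209/17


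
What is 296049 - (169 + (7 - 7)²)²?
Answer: 267488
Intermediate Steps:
296049 - (169 + (7 - 7)²)² = 296049 - (169 + 0²)² = 296049 - (169 + 0)² = 296049 - 1*169² = 296049 - 1*28561 = 296049 - 28561 = 267488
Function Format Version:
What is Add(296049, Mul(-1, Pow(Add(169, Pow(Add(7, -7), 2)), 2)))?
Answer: 267488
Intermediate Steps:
Add(296049, Mul(-1, Pow(Add(169, Pow(Add(7, -7), 2)), 2))) = Add(296049, Mul(-1, Pow(Add(169, Pow(0, 2)), 2))) = Add(296049, Mul(-1, Pow(Add(169, 0), 2))) = Add(296049, Mul(-1, Pow(169, 2))) = Add(296049, Mul(-1, 28561)) = Add(296049, -28561) = 267488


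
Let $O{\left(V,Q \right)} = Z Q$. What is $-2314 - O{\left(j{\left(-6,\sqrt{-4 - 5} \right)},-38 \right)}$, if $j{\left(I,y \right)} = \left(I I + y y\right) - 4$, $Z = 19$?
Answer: $-1592$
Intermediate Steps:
$j{\left(I,y \right)} = -4 + I^{2} + y^{2}$ ($j{\left(I,y \right)} = \left(I^{2} + y^{2}\right) - 4 = -4 + I^{2} + y^{2}$)
$O{\left(V,Q \right)} = 19 Q$
$-2314 - O{\left(j{\left(-6,\sqrt{-4 - 5} \right)},-38 \right)} = -2314 - 19 \left(-38\right) = -2314 - -722 = -2314 + 722 = -1592$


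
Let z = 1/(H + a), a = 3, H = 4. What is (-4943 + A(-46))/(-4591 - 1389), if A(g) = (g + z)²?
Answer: 69583/146510 ≈ 0.47494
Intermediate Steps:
z = ⅐ (z = 1/(4 + 3) = 1/7 = ⅐ ≈ 0.14286)
A(g) = (⅐ + g)² (A(g) = (g + ⅐)² = (⅐ + g)²)
(-4943 + A(-46))/(-4591 - 1389) = (-4943 + (1 + 7*(-46))²/49)/(-4591 - 1389) = (-4943 + (1 - 322)²/49)/(-5980) = (-4943 + (1/49)*(-321)²)*(-1/5980) = (-4943 + (1/49)*103041)*(-1/5980) = (-4943 + 103041/49)*(-1/5980) = -139166/49*(-1/5980) = 69583/146510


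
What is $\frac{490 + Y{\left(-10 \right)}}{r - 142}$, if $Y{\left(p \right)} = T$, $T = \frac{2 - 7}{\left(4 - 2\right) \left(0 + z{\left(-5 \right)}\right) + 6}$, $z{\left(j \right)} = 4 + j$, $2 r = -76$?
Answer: $- \frac{391}{144} \approx -2.7153$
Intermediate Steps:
$r = -38$ ($r = \frac{1}{2} \left(-76\right) = -38$)
$T = - \frac{5}{4}$ ($T = \frac{2 - 7}{\left(4 - 2\right) \left(0 + \left(4 - 5\right)\right) + 6} = - \frac{5}{2 \left(0 - 1\right) + 6} = - \frac{5}{2 \left(-1\right) + 6} = - \frac{5}{-2 + 6} = - \frac{5}{4} \approx -1.25$)
$Y{\left(p \right)} = - \frac{5}{4}$
$\frac{490 + Y{\left(-10 \right)}}{r - 142} = \frac{490 - \frac{5}{4}}{-38 - 142} = \frac{1955}{4 \left(-180\right)} = \frac{1955}{4} \left(- \frac{1}{180}\right) = - \frac{391}{144}$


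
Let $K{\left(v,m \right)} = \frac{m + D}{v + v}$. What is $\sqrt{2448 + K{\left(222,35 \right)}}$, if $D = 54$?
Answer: $\frac{\sqrt{120657111}}{222} \approx 49.479$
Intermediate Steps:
$K{\left(v,m \right)} = \frac{54 + m}{2 v}$ ($K{\left(v,m \right)} = \frac{m + 54}{v + v} = \frac{54 + m}{2 v}$)
$\sqrt{2448 + K{\left(222,35 \right)}} = \sqrt{2448 + \frac{54 + 35}{2 \cdot 222}} = \sqrt{2448 + \frac{1}{2} \cdot \frac{1}{222} \cdot 89} = \sqrt{2448 + \frac{89}{444}} = \sqrt{\frac{1087001}{444}} = \frac{\sqrt{120657111}}{222}$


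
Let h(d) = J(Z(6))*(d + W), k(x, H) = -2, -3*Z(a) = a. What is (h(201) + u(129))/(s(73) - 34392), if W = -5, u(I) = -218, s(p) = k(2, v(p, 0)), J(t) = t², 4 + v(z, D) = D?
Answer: -283/17197 ≈ -0.016456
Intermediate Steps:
Z(a) = -a/3
v(z, D) = -4 + D
s(p) = -2
h(d) = -20 + 4*d (h(d) = (-⅓*6)²*(d - 5) = (-2)²*(-5 + d) = 4*(-5 + d) = -20 + 4*d)
(h(201) + u(129))/(s(73) - 34392) = ((-20 + 4*201) - 218)/(-2 - 34392) = ((-20 + 804) - 218)/(-34394) = (784 - 218)*(-1/34394) = 566*(-1/34394) = -283/17197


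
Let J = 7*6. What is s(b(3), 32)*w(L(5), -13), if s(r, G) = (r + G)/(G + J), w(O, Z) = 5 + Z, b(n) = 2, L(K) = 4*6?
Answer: -136/37 ≈ -3.6757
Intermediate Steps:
L(K) = 24
J = 42
s(r, G) = (G + r)/(42 + G) (s(r, G) = (r + G)/(G + 42) = (G + r)/(42 + G))
s(b(3), 32)*w(L(5), -13) = ((32 + 2)/(42 + 32))*(5 - 13) = (34/74)*(-8) = ((1/74)*34)*(-8) = (17/37)*(-8) = -136/37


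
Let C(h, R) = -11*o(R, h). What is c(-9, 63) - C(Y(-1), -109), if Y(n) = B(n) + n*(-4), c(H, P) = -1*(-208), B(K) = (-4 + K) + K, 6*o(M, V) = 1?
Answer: 1259/6 ≈ 209.83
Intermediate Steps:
o(M, V) = ⅙ (o(M, V) = (⅙)*1 = ⅙)
B(K) = -4 + 2*K
c(H, P) = 208
Y(n) = -4 - 2*n (Y(n) = (-4 + 2*n) + n*(-4) = (-4 + 2*n) - 4*n = -4 - 2*n)
C(h, R) = -11/6 (C(h, R) = -11*⅙ = -11/6)
c(-9, 63) - C(Y(-1), -109) = 208 - 1*(-11/6) = 208 + 11/6 = 1259/6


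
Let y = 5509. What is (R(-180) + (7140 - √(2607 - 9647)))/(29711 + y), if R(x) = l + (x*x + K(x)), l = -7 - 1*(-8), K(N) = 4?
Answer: 7909/7044 - 2*I*√110/8805 ≈ 1.1228 - 0.0023823*I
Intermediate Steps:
l = 1 (l = -7 + 8 = 1)
R(x) = 5 + x² (R(x) = 1 + (x*x + 4) = 1 + (x² + 4) = 1 + (4 + x²) = 5 + x²)
(R(-180) + (7140 - √(2607 - 9647)))/(29711 + y) = ((5 + (-180)²) + (7140 - √(2607 - 9647)))/(29711 + 5509) = ((5 + 32400) + (7140 - √(-7040)))/35220 = (32405 + (7140 - 8*I*√110))*(1/35220) = (39545 - 8*I*√110)*(1/35220) = 7909/7044 - 2*I*√110/8805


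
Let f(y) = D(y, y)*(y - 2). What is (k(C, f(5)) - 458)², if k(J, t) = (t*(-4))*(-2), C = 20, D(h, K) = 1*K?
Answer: 114244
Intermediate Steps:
D(h, K) = K
f(y) = y*(-2 + y) (f(y) = y*(y - 2) = y*(-2 + y))
k(J, t) = 8*t (k(J, t) = -4*t*(-2) = 8*t)
(k(C, f(5)) - 458)² = (8*(5*(-2 + 5)) - 458)² = (8*(5*3) - 458)² = (8*15 - 458)² = (120 - 458)² = (-338)² = 114244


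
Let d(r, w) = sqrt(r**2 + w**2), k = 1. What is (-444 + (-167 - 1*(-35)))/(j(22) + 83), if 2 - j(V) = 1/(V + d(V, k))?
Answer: -15408/2741 - 144*sqrt(485)/2741 ≈ -6.7783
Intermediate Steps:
j(V) = 2 - 1/(V + sqrt(1 + V**2)) (j(V) = 2 - 1/(V + sqrt(V**2 + 1**2)) = 2 - 1/(V + sqrt(V**2 + 1)) = 2 - 1/(V + sqrt(1 + V**2)))
(-444 + (-167 - 1*(-35)))/(j(22) + 83) = (-444 + (-167 - 1*(-35)))/((-1 + 2*22 + 2*sqrt(1 + 22**2))/(22 + sqrt(1 + 22**2)) + 83) = (-444 + (-167 + 35))/((-1 + 44 + 2*sqrt(1 + 484))/(22 + sqrt(1 + 484)) + 83) = (-444 - 132)/((-1 + 44 + 2*sqrt(485))/(22 + sqrt(485)) + 83) = -576/((43 + 2*sqrt(485))/(22 + sqrt(485)) + 83) = -576/(83 + (43 + 2*sqrt(485))/(22 + sqrt(485)))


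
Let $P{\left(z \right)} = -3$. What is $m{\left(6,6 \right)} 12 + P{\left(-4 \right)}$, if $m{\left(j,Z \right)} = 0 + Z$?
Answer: $69$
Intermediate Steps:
$m{\left(j,Z \right)} = Z$
$m{\left(6,6 \right)} 12 + P{\left(-4 \right)} = 6 \cdot 12 - 3 = 72 - 3 = 69$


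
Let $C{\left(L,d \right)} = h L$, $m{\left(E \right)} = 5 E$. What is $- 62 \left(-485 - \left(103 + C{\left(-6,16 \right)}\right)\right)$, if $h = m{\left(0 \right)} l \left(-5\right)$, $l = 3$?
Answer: $36456$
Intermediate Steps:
$h = 0$ ($h = 5 \cdot 0 \cdot 3 \left(-5\right) = 0 \cdot 3 \left(-5\right) = 0 \left(-5\right) = 0$)
$C{\left(L,d \right)} = 0$ ($C{\left(L,d \right)} = 0 L = 0$)
$- 62 \left(-485 - \left(103 + C{\left(-6,16 \right)}\right)\right) = - 62 \left(-485 - 103\right) = \left(-62\right) \left(-588\right) = 36456$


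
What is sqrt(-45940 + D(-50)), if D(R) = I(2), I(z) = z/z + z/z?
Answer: I*sqrt(45938) ≈ 214.33*I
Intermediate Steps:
I(z) = 2 (I(z) = 1 + 1 = 2)
D(R) = 2
sqrt(-45940 + D(-50)) = sqrt(-45940 + 2) = sqrt(-45938) = I*sqrt(45938)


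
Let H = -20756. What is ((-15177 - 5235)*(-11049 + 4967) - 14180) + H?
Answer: 124110848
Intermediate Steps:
((-15177 - 5235)*(-11049 + 4967) - 14180) + H = ((-15177 - 5235)*(-11049 + 4967) - 14180) - 20756 = (-20412*(-6082) - 14180) - 20756 = (124145784 - 14180) - 20756 = 124131604 - 20756 = 124110848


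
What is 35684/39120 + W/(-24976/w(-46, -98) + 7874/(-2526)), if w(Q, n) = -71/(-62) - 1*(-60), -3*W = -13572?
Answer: -871141712999/86427825780 ≈ -10.079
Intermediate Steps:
W = 4524 (W = -1/3*(-13572) = 4524)
w(Q, n) = 3791/62 (w(Q, n) = -71*(-1/62) + 60 = 71/62 + 60 = 3791/62)
35684/39120 + W/(-24976/w(-46, -98) + 7874/(-2526)) = 35684/39120 + 4524/(-24976/3791/62 + 7874/(-2526)) = 35684*(1/39120) + 4524/(-24976*62/3791 + 7874*(-1/2526)) = 8921/9780 + 4524/(-6944/17 - 3937/1263) = 8921/9780 + 4524/(-8837201/21471) = 8921/9780 + 4524*(-21471/8837201) = 8921/9780 - 97134804/8837201 = -871141712999/86427825780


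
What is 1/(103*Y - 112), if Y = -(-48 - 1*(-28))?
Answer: 1/1948 ≈ 0.00051335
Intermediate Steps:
Y = 20 (Y = -(-48 + 28) = -1*(-20) = 20)
1/(103*Y - 112) = 1/(103*20 - 112) = 1/(2060 - 112) = 1/1948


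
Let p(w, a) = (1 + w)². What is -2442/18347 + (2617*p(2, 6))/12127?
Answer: 402512757/222494069 ≈ 1.8091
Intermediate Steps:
-2442/18347 + (2617*p(2, 6))/12127 = -2442/18347 + (2617*(1 + 2)²)/12127 = -2442*1/18347 + (2617*3²)*(1/12127) = -2442/18347 + (2617*9)*(1/12127) = -2442/18347 + 23553*(1/12127) = -2442/18347 + 23553/12127 = 402512757/222494069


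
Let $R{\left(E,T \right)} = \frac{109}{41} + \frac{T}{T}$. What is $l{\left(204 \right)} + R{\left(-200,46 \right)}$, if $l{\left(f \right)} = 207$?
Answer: $\frac{8637}{41} \approx 210.66$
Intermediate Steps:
$R{\left(E,T \right)} = \frac{150}{41}$ ($R{\left(E,T \right)} = 109 \cdot \frac{1}{41} + 1 = \frac{109}{41} + 1 = \frac{150}{41}$)
$l{\left(204 \right)} + R{\left(-200,46 \right)} = 207 + \frac{150}{41} = \frac{8637}{41}$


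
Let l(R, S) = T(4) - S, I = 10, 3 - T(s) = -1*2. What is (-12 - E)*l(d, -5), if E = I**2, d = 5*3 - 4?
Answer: -1120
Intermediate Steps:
T(s) = 5 (T(s) = 3 - (-1)*2 = 3 - 1*(-2) = 3 + 2 = 5)
d = 11 (d = 15 - 4 = 11)
l(R, S) = 5 - S
E = 100 (E = 10**2 = 100)
(-12 - E)*l(d, -5) = (-12 - 1*100)*(5 - 1*(-5)) = (-12 - 100)*(5 + 5) = -112*10 = -1120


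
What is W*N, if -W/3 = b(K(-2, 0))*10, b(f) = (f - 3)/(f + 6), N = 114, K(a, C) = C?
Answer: 1710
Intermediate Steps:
b(f) = (-3 + f)/(6 + f)
W = 15 (W = -3*(-3 + 0)/(6 + 0)*10 = -3*-3/6*10 = -3*(⅙)*(-3)*10 = -(-3)*10/2 = -3*(-5) = 15)
W*N = 15*114 = 1710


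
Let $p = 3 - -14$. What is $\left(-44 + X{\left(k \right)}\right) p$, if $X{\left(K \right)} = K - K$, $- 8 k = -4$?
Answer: $-748$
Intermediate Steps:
$k = \frac{1}{2}$ ($k = \left(- \frac{1}{8}\right) \left(-4\right) = \frac{1}{2} \approx 0.5$)
$X{\left(K \right)} = 0$
$p = 17$ ($p = 3 + 14 = 17$)
$\left(-44 + X{\left(k \right)}\right) p = \left(-44 + 0\right) 17 = \left(-44\right) 17 = -748$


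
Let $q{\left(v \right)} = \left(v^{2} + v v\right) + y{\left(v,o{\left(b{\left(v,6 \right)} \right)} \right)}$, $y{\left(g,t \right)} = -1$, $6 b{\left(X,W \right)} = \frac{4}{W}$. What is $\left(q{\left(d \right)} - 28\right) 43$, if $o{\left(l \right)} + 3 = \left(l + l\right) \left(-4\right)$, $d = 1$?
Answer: $-1161$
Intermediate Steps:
$b{\left(X,W \right)} = \frac{2}{3 W}$ ($b{\left(X,W \right)} = \frac{4 \frac{1}{W}}{6} = \frac{2}{3 W}$)
$o{\left(l \right)} = -3 - 8 l$ ($o{\left(l \right)} = -3 + \left(l + l\right) \left(-4\right) = -3 + 2 l \left(-4\right) = -3 - 8 l$)
$q{\left(v \right)} = -1 + 2 v^{2}$ ($q{\left(v \right)} = \left(v^{2} + v v\right) - 1 = \left(v^{2} + v^{2}\right) - 1 = 2 v^{2} - 1 = -1 + 2 v^{2}$)
$\left(q{\left(d \right)} - 28\right) 43 = \left(\left(-1 + 2 \cdot 1^{2}\right) - 28\right) 43 = \left(\left(-1 + 2 \cdot 1\right) - 28\right) 43 = \left(\left(-1 + 2\right) - 28\right) 43 = \left(1 - 28\right) 43 = \left(-27\right) 43 = -1161$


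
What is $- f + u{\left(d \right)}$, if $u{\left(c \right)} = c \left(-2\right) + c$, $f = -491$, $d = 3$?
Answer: $488$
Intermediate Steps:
$u{\left(c \right)} = - c$ ($u{\left(c \right)} = - 2 c + c = - c$)
$- f + u{\left(d \right)} = \left(-1\right) \left(-491\right) - 3 = 491 - 3 = 488$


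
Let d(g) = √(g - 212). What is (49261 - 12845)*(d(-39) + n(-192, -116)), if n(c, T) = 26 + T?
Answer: -3277440 + 36416*I*√251 ≈ -3.2774e+6 + 5.7694e+5*I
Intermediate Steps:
d(g) = √(-212 + g)
(49261 - 12845)*(d(-39) + n(-192, -116)) = (49261 - 12845)*(√(-212 - 39) + (26 - 116)) = 36416*(√(-251) - 90) = 36416*(I*√251 - 90) = 36416*(-90 + I*√251) = -3277440 + 36416*I*√251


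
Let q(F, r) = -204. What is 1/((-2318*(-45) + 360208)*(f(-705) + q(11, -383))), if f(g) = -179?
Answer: -1/177910394 ≈ -5.6208e-9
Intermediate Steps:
1/((-2318*(-45) + 360208)*(f(-705) + q(11, -383))) = 1/((-2318*(-45) + 360208)*(-179 - 204)) = 1/((104310 + 360208)*(-383)) = 1/(464518*(-383)) = 1/(-177910394) = -1/177910394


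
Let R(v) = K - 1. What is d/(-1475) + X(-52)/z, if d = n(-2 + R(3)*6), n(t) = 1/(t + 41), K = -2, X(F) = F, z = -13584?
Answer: 133093/35063700 ≈ 0.0037958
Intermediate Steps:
R(v) = -3 (R(v) = -2 - 1 = -3)
n(t) = 1/(41 + t)
d = 1/21 (d = 1/(41 + (-2 - 3*6)) = 1/(41 + (-2 - 18)) = 1/(41 - 20) = 1/21 ≈ 0.047619)
d/(-1475) + X(-52)/z = (1/21)/(-1475) - 52/(-13584) = (1/21)*(-1/1475) - 52*(-1/13584) = -1/30975 + 13/3396 = 133093/35063700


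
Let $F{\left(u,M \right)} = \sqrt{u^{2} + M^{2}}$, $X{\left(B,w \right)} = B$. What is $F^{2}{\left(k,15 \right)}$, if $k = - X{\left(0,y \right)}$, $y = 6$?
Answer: $225$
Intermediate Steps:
$k = 0$ ($k = \left(-1\right) 0 = 0$)
$F{\left(u,M \right)} = \sqrt{M^{2} + u^{2}}$
$F^{2}{\left(k,15 \right)} = \left(\sqrt{15^{2} + 0^{2}}\right)^{2} = \left(\sqrt{225 + 0}\right)^{2} = \left(\sqrt{225}\right)^{2} = 15^{2} = 225$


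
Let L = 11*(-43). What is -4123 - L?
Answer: -3650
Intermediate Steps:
L = -473
-4123 - L = -4123 - 1*(-473) = -4123 + 473 = -3650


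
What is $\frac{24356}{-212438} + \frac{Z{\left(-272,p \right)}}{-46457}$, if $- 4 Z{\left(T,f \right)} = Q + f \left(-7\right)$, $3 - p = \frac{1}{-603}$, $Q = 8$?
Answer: $- \frac{682715232413}{5951146996098} \approx -0.11472$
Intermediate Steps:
$p = \frac{1810}{603}$ ($p = 3 - \frac{1}{-603} = 3 - - \frac{1}{603} = 3 + \frac{1}{603} = \frac{1810}{603} \approx 3.0017$)
$Z{\left(T,f \right)} = -2 + \frac{7 f}{4}$ ($Z{\left(T,f \right)} = - \frac{8 + f \left(-7\right)}{4} = - \frac{8 - 7 f}{4} = -2 + \frac{7 f}{4}$)
$\frac{24356}{-212438} + \frac{Z{\left(-272,p \right)}}{-46457} = \frac{24356}{-212438} + \frac{-2 + \frac{7}{4} \cdot \frac{1810}{603}}{-46457} = 24356 \left(- \frac{1}{212438}\right) + \left(-2 + \frac{6335}{1206}\right) \left(- \frac{1}{46457}\right) = - \frac{12178}{106219} + \frac{3923}{1206} \left(- \frac{1}{46457}\right) = - \frac{12178}{106219} - \frac{3923}{56027142} = - \frac{682715232413}{5951146996098}$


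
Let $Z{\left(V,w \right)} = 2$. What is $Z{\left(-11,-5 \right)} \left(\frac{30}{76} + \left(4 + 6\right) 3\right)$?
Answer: $\frac{1155}{19} \approx 60.789$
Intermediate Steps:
$Z{\left(-11,-5 \right)} \left(\frac{30}{76} + \left(4 + 6\right) 3\right) = 2 \left(\frac{30}{76} + \left(4 + 6\right) 3\right) = 2 \left(30 \cdot \frac{1}{76} + 10 \cdot 3\right) = 2 \left(\frac{15}{38} + 30\right) = 2 \cdot \frac{1155}{38} = \frac{1155}{19}$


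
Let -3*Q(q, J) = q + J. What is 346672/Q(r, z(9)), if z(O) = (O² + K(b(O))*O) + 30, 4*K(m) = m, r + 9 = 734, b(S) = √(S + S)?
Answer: -6955627008/5590439 + 56160864*√2/5590439 ≈ -1230.0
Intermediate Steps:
b(S) = √2*√S (b(S) = √(2*S) = √2*√S)
r = 725 (r = -9 + 734 = 725)
K(m) = m/4
z(O) = 30 + O² + √2*O^(3/2)/4 (z(O) = (O² + ((√2*√O)/4)*O) + 30 = (O² + (√2*√O/4)*O) + 30 = (O² + √2*O^(3/2)/4) + 30 = 30 + O² + √2*O^(3/2)/4)
Q(q, J) = -J/3 - q/3 (Q(q, J) = -(q + J)/3 = -(J + q)/3 = -J/3 - q/3)
346672/Q(r, z(9)) = 346672/(-(30 + 9² + √2*9^(3/2)/4)/3 - ⅓*725) = 346672/(-(30 + 81 + (¼)*√2*27)/3 - 725/3) = 346672/(-(30 + 81 + 27*√2/4)/3 - 725/3) = 346672/(-(111 + 27*√2/4)/3 - 725/3) = 346672/((-37 - 9*√2/4) - 725/3) = 346672/(-836/3 - 9*√2/4)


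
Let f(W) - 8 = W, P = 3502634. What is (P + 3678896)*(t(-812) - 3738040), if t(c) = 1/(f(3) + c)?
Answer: -21502721974542730/801 ≈ -2.6845e+13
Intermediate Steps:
f(W) = 8 + W
t(c) = 1/(11 + c) (t(c) = 1/((8 + 3) + c) = 1/(11 + c))
(P + 3678896)*(t(-812) - 3738040) = (3502634 + 3678896)*(1/(11 - 812) - 3738040) = 7181530*(1/(-801) - 3738040) = 7181530*(-1/801 - 3738040) = 7181530*(-2994170041/801) = -21502721974542730/801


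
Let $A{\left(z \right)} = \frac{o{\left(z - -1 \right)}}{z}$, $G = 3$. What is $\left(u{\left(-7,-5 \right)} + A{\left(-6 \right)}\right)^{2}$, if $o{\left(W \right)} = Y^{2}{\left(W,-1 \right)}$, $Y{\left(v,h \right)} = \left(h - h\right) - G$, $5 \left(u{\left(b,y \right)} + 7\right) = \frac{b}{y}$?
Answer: $\frac{168921}{2500} \approx 67.568$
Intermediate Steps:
$u{\left(b,y \right)} = -7 + \frac{b}{5 y}$ ($u{\left(b,y \right)} = -7 + \frac{b \frac{1}{y}}{5} = -7 + \frac{b}{5 y}$)
$Y{\left(v,h \right)} = -3$ ($Y{\left(v,h \right)} = \left(h - h\right) - 3 = 0 - 3 = -3$)
$o{\left(W \right)} = 9$ ($o{\left(W \right)} = \left(-3\right)^{2} = 9$)
$A{\left(z \right)} = \frac{9}{z}$
$\left(u{\left(-7,-5 \right)} + A{\left(-6 \right)}\right)^{2} = \left(\left(-7 + \frac{1}{5} \left(-7\right) \frac{1}{-5}\right) + \frac{9}{-6}\right)^{2} = \left(\left(-7 + \frac{1}{5} \left(-7\right) \left(- \frac{1}{5}\right)\right) + 9 \left(- \frac{1}{6}\right)\right)^{2} = \left(\left(-7 + \frac{7}{25}\right) - \frac{3}{2}\right)^{2} = \left(- \frac{168}{25} - \frac{3}{2}\right)^{2} = \left(- \frac{411}{50}\right)^{2} = \frac{168921}{2500}$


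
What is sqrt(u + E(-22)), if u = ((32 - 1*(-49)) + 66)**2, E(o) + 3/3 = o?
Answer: sqrt(21586) ≈ 146.92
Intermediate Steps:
E(o) = -1 + o
u = 21609 (u = ((32 + 49) + 66)**2 = (81 + 66)**2 = 147**2 = 21609)
sqrt(u + E(-22)) = sqrt(21609 + (-1 - 22)) = sqrt(21609 - 23) = sqrt(21586)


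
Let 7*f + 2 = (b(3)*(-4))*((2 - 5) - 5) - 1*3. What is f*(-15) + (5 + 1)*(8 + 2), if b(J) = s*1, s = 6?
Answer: -2385/7 ≈ -340.71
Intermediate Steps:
b(J) = 6 (b(J) = 6*1 = 6)
f = 187/7 (f = -2/7 + ((6*(-4))*((2 - 5) - 5) - 1*3)/7 = -2/7 + (-24*(-3 - 5) - 3)/7 = -2/7 + (-24*(-8) - 3)/7 = -2/7 + (192 - 3)/7 = -2/7 + (⅐)*189 = -2/7 + 27 = 187/7 ≈ 26.714)
f*(-15) + (5 + 1)*(8 + 2) = (187/7)*(-15) + (5 + 1)*(8 + 2) = -2805/7 + 6*10 = -2805/7 + 60 = -2385/7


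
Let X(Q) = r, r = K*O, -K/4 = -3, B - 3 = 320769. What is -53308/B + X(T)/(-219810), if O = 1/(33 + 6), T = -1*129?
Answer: -6347103847/38192317215 ≈ -0.16619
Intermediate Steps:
B = 320772 (B = 3 + 320769 = 320772)
K = 12 (K = -4*(-3) = 12)
T = -129
O = 1/39 ≈ 0.025641
r = 4/13 (r = 12*(1/39) = 4/13 ≈ 0.30769)
X(Q) = 4/13
-53308/B + X(T)/(-219810) = -53308/320772 + (4/13)/(-219810) = -53308*1/320772 + (4/13)*(-1/219810) = -13327/80193 - 2/1428765 = -6347103847/38192317215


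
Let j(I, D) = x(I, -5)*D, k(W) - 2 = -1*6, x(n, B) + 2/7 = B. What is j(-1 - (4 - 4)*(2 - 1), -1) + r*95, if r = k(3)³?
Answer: -42523/7 ≈ -6074.7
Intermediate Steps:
x(n, B) = -2/7 + B
k(W) = -4 (k(W) = 2 - 1*6 = 2 - 6 = -4)
j(I, D) = -37*D/7 (j(I, D) = (-2/7 - 5)*D = -37*D/7)
r = -64 (r = (-4)³ = -64)
j(-1 - (4 - 4)*(2 - 1), -1) + r*95 = -37/7*(-1) - 64*95 = 37/7 - 6080 = -42523/7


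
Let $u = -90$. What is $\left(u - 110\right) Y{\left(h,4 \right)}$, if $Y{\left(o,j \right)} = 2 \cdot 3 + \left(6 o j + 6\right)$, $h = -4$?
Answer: $16800$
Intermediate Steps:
$Y{\left(o,j \right)} = 12 + 6 j o$ ($Y{\left(o,j \right)} = 6 + \left(6 j o + 6\right) = 6 + \left(6 + 6 j o\right) = 12 + 6 j o$)
$\left(u - 110\right) Y{\left(h,4 \right)} = \left(-90 - 110\right) \left(12 + 6 \cdot 4 \left(-4\right)\right) = - 200 \left(12 - 96\right) = \left(-200\right) \left(-84\right) = 16800$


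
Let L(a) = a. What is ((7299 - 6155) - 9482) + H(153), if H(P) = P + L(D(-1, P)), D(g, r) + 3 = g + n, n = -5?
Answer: -8194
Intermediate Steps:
D(g, r) = -8 + g (D(g, r) = -3 + (g - 5) = -3 + (-5 + g) = -8 + g)
H(P) = -9 + P (H(P) = P + (-8 - 1) = P - 9 = -9 + P)
((7299 - 6155) - 9482) + H(153) = ((7299 - 6155) - 9482) + (-9 + 153) = (1144 - 9482) + 144 = -8338 + 144 = -8194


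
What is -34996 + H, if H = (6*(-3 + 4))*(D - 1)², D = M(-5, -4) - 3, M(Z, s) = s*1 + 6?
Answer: -34972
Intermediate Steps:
M(Z, s) = 6 + s (M(Z, s) = s + 6 = 6 + s)
D = -1 (D = (6 - 4) - 3 = 2 - 3 = -1)
H = 24 (H = (6*(-3 + 4))*(-1 - 1)² = (6*1)*(-2)² = 6*4 = 24)
-34996 + H = -34996 + 24 = -34972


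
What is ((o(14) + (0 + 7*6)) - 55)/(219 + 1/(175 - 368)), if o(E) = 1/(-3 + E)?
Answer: -13703/232463 ≈ -0.058947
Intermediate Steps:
((o(14) + (0 + 7*6)) - 55)/(219 + 1/(175 - 368)) = ((1/(-3 + 14) + (0 + 7*6)) - 55)/(219 + 1/(175 - 368)) = ((1/11 + (0 + 42)) - 55)/(219 + 1/(-193)) = ((1/11 + 42) - 55)/(219 - 1/193) = (463/11 - 55)/(42266/193) = -142/11*193/42266 = -13703/232463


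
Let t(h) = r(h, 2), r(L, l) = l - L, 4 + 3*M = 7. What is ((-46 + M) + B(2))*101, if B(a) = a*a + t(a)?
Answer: -4141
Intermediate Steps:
M = 1 (M = -4/3 + (⅓)*7 = -4/3 + 7/3 = 1)
t(h) = 2 - h
B(a) = 2 + a² - a (B(a) = a*a + (2 - a) = a² + (2 - a) = 2 + a² - a)
((-46 + M) + B(2))*101 = ((-46 + 1) + (2 + 2² - 1*2))*101 = (-45 + (2 + 4 - 2))*101 = (-45 + 4)*101 = -41*101 = -4141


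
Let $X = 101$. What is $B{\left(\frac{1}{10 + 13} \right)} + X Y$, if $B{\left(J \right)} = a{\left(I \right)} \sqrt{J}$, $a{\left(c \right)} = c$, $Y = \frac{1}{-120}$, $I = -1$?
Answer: $- \frac{101}{120} - \frac{\sqrt{23}}{23} \approx -1.0502$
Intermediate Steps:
$Y = - \frac{1}{120} \approx -0.0083333$
$B{\left(J \right)} = - \sqrt{J}$
$B{\left(\frac{1}{10 + 13} \right)} + X Y = - \sqrt{\frac{1}{10 + 13}} + 101 \left(- \frac{1}{120}\right) = - \sqrt{\frac{1}{23}} - \frac{101}{120} = - \frac{1}{\sqrt{23}} - \frac{101}{120} = - \frac{\sqrt{23}}{23} - \frac{101}{120} = - \frac{101}{120} - \frac{\sqrt{23}}{23}$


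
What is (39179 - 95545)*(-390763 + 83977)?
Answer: 17292299676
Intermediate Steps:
(39179 - 95545)*(-390763 + 83977) = -56366*(-306786) = 17292299676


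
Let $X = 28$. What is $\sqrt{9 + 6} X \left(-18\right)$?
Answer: $- 504 \sqrt{15} \approx -1952.0$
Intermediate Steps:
$\sqrt{9 + 6} X \left(-18\right) = \sqrt{9 + 6} \cdot 28 \left(-18\right) = \sqrt{15} \cdot 28 \left(-18\right) = 28 \sqrt{15} \left(-18\right) = - 504 \sqrt{15}$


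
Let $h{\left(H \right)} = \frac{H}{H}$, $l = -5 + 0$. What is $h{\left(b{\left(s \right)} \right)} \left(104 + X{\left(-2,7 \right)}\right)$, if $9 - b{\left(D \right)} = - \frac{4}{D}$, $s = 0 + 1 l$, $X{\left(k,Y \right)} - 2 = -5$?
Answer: $101$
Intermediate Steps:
$l = -5$
$X{\left(k,Y \right)} = -3$ ($X{\left(k,Y \right)} = 2 - 5 = -3$)
$s = -5$ ($s = 0 + 1 \left(-5\right) = 0 - 5 = -5$)
$b{\left(D \right)} = 9 + \frac{4}{D}$ ($b{\left(D \right)} = 9 - - \frac{4}{D} = 9 + \frac{4}{D}$)
$h{\left(H \right)} = 1$
$h{\left(b{\left(s \right)} \right)} \left(104 + X{\left(-2,7 \right)}\right) = 1 \left(104 - 3\right) = 1 \cdot 101 = 101$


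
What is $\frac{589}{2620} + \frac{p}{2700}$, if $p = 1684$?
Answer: $\frac{300119}{353700} \approx 0.84851$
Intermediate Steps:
$\frac{589}{2620} + \frac{p}{2700} = \frac{589}{2620} + \frac{1684}{2700} = 589 \cdot \frac{1}{2620} + 1684 \cdot \frac{1}{2700} = \frac{589}{2620} + \frac{421}{675} = \frac{300119}{353700}$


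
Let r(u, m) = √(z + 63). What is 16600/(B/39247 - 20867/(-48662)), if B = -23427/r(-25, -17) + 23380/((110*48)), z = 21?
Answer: 3167605897628976982301323200/79960832681284130574391 + 104956116212086308473990400*√21/79960832681284130574391 ≈ 45630.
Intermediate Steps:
r(u, m) = 2*√21 (r(u, m) = √(21 + 63) = √84 = 2*√21)
B = 1169/264 - 7809*√21/14 (B = -23427*√21/42 + 23380/((110*48)) = -7809*√21/14 + 23380/5280 = -7809*√21/14 + 23380*(1/5280) = -7809*√21/14 + 1169/264 = 1169/264 - 7809*√21/14 ≈ -2551.7)
16600/(B/39247 - 20867/(-48662)) = 16600/((1169/264 - 7809*√21/14)/39247 - 20867/(-48662)) = 16600/((1169/264 - 7809*√21/14)*(1/39247) - 20867*(-1/48662)) = 16600/((1169/10361208 - 7809*√21/549458) + 20867/48662) = 16600/(108132106607/252098551848 - 7809*√21/549458)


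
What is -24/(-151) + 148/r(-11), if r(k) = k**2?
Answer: 25252/18271 ≈ 1.3821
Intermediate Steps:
-24/(-151) + 148/r(-11) = -24/(-151) + 148/((-11)**2) = -24*(-1/151) + 148/121 = 24/151 + 148*(1/121) = 24/151 + 148/121 = 25252/18271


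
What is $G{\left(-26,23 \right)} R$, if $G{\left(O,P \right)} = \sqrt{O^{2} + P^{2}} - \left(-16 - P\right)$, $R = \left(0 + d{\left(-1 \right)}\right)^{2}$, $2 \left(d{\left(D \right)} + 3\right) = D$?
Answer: $\frac{1911}{4} + \frac{49 \sqrt{1205}}{4} \approx 902.99$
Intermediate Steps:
$d{\left(D \right)} = -3 + \frac{D}{2}$
$R = \frac{49}{4}$ ($R = \left(0 + \left(-3 + \frac{1}{2} \left(-1\right)\right)\right)^{2} = \left(0 - \frac{7}{2}\right)^{2} = \left(- \frac{7}{2}\right)^{2} = \frac{49}{4} \approx 12.25$)
$G{\left(O,P \right)} = 16 + P + \sqrt{O^{2} + P^{2}}$ ($G{\left(O,P \right)} = \sqrt{O^{2} + P^{2}} + \left(16 + P\right) = 16 + P + \sqrt{O^{2} + P^{2}}$)
$G{\left(-26,23 \right)} R = \left(16 + 23 + \sqrt{\left(-26\right)^{2} + 23^{2}}\right) \frac{49}{4} = \left(16 + 23 + \sqrt{676 + 529}\right) \frac{49}{4} = \left(16 + 23 + \sqrt{1205}\right) \frac{49}{4} = \left(39 + \sqrt{1205}\right) \frac{49}{4} = \frac{1911}{4} + \frac{49 \sqrt{1205}}{4}$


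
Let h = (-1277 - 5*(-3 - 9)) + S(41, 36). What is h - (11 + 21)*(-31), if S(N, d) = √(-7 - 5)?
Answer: -225 + 2*I*√3 ≈ -225.0 + 3.4641*I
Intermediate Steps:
S(N, d) = 2*I*√3 (S(N, d) = √(-12) = 2*I*√3)
h = -1217 + 2*I*√3 (h = (-1277 - 5*(-3 - 9)) + 2*I*√3 = (-1277 - 5*(-12)) + 2*I*√3 = (-1277 + 60) + 2*I*√3 = -1217 + 2*I*√3 ≈ -1217.0 + 3.4641*I)
h - (11 + 21)*(-31) = (-1217 + 2*I*√3) - (11 + 21)*(-31) = (-1217 + 2*I*√3) - 32*(-31) = (-1217 + 2*I*√3) - 1*(-992) = (-1217 + 2*I*√3) + 992 = -225 + 2*I*√3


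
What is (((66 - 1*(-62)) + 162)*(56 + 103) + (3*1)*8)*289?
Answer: 13332726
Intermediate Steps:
(((66 - 1*(-62)) + 162)*(56 + 103) + (3*1)*8)*289 = (((66 + 62) + 162)*159 + 3*8)*289 = ((128 + 162)*159 + 24)*289 = (290*159 + 24)*289 = (46110 + 24)*289 = 46134*289 = 13332726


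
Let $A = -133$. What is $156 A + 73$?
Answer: $-20675$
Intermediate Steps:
$156 A + 73 = 156 \left(-133\right) + 73 = -20748 + 73 = -20675$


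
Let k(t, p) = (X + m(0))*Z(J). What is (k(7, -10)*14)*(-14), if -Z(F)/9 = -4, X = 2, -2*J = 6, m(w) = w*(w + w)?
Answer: -14112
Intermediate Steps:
m(w) = 2*w² (m(w) = w*(2*w) = 2*w²)
J = -3 (J = -½*6 = -3)
Z(F) = 36 (Z(F) = -9*(-4) = 36)
k(t, p) = 72 (k(t, p) = (2 + 2*0²)*36 = (2 + 2*0)*36 = (2 + 0)*36 = 2*36 = 72)
(k(7, -10)*14)*(-14) = (72*14)*(-14) = 1008*(-14) = -14112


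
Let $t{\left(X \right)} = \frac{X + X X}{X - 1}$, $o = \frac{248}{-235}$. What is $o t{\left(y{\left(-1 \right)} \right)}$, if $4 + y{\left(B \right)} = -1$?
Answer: $\frac{496}{141} \approx 3.5177$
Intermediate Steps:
$y{\left(B \right)} = -5$ ($y{\left(B \right)} = -4 - 1 = -5$)
$o = - \frac{248}{235}$ ($o = 248 \left(- \frac{1}{235}\right) = - \frac{248}{235} \approx -1.0553$)
$t{\left(X \right)} = \frac{X + X^{2}}{-1 + X}$
$o t{\left(y{\left(-1 \right)} \right)} = - \frac{248 \left(- \frac{5 \left(1 - 5\right)}{-1 - 5}\right)}{235} = - \frac{248 \left(\left(-5\right) \frac{1}{-6} \left(-4\right)\right)}{235} = - \frac{248 \left(\left(-5\right) \left(- \frac{1}{6}\right) \left(-4\right)\right)}{235} = \left(- \frac{248}{235}\right) \left(- \frac{10}{3}\right) = \frac{496}{141}$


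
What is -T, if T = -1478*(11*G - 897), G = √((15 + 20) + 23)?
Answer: -1325766 + 16258*√58 ≈ -1.2019e+6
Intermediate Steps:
G = √58 (G = √(35 + 23) = √58 ≈ 7.6158)
T = 1325766 - 16258*√58 (T = -1478*(11*√58 - 897) = -1478*(-897 + 11*√58) = 1325766 - 16258*√58 ≈ 1.2019e+6)
-T = -(1325766 - 16258*√58) = -1325766 + 16258*√58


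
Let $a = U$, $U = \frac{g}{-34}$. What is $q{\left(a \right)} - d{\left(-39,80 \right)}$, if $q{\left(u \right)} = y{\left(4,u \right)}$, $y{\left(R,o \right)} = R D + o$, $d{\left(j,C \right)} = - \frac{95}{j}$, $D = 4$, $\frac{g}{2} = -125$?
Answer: $\frac{13868}{663} \approx 20.917$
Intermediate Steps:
$g = -250$ ($g = 2 \left(-125\right) = -250$)
$U = \frac{125}{17}$ ($U = - \frac{250}{-34} = \left(-250\right) \left(- \frac{1}{34}\right) = \frac{125}{17} \approx 7.3529$)
$y{\left(R,o \right)} = o + 4 R$ ($y{\left(R,o \right)} = R 4 + o = 4 R + o = o + 4 R$)
$a = \frac{125}{17} \approx 7.3529$
$q{\left(u \right)} = 16 + u$ ($q{\left(u \right)} = u + 4 \cdot 4 = u + 16 = 16 + u$)
$q{\left(a \right)} - d{\left(-39,80 \right)} = \left(16 + \frac{125}{17}\right) - - \frac{95}{-39} = \frac{397}{17} - \left(-95\right) \left(- \frac{1}{39}\right) = \frac{397}{17} - \frac{95}{39} = \frac{13868}{663}$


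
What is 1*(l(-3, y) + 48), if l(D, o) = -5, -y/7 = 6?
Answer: 43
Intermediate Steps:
y = -42 (y = -7*6 = -42)
1*(l(-3, y) + 48) = 1*(-5 + 48) = 1*43 = 43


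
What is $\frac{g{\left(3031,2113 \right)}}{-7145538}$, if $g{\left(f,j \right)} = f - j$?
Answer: $- \frac{153}{1190923} \approx -0.00012847$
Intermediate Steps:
$\frac{g{\left(3031,2113 \right)}}{-7145538} = \frac{3031 - 2113}{-7145538} = \left(3031 - 2113\right) \left(- \frac{1}{7145538}\right) = 918 \left(- \frac{1}{7145538}\right) = - \frac{153}{1190923}$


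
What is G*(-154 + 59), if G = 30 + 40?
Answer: -6650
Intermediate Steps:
G = 70
G*(-154 + 59) = 70*(-154 + 59) = 70*(-95) = -6650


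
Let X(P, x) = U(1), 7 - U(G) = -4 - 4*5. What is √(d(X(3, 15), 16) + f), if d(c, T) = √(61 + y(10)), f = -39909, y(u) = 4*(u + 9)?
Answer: √(-39909 + √137) ≈ 199.74*I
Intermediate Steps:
U(G) = 31 (U(G) = 7 - (-4 - 4*5) = 7 - (-4 - 20) = 7 - 1*(-24) = 7 + 24 = 31)
y(u) = 36 + 4*u (y(u) = 4*(9 + u) = 36 + 4*u)
X(P, x) = 31
d(c, T) = √137 (d(c, T) = √(61 + (36 + 4*10)) = √(61 + (36 + 40)) = √(61 + 76) = √137)
√(d(X(3, 15), 16) + f) = √(√137 - 39909) = √(-39909 + √137)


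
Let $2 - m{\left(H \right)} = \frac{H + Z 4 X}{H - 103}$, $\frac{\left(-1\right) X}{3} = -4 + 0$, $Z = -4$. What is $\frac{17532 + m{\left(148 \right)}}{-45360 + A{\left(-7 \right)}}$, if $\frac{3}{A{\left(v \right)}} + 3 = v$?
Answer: $- \frac{1578148}{4082427} \approx -0.38657$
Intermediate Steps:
$X = 12$ ($X = - 3 \left(-4 + 0\right) = \left(-3\right) \left(-4\right) = 12$)
$A{\left(v \right)} = \frac{3}{-3 + v}$
$m{\left(H \right)} = 2 - \frac{-192 + H}{-103 + H}$ ($m{\left(H \right)} = 2 - \frac{H + \left(-4\right) 4 \cdot 12}{H - 103} = 2 - \frac{H - 192}{-103 + H} = 2 - \frac{-192 + H}{-103 + H}$)
$\frac{17532 + m{\left(148 \right)}}{-45360 + A{\left(-7 \right)}} = \frac{17532 + \frac{-14 + 148}{-103 + 148}}{-45360 + \frac{3}{-3 - 7}} = \frac{17532 + \frac{1}{45} \cdot 134}{-45360 + \frac{3}{-10}} = \frac{17532 + \frac{1}{45} \cdot 134}{-45360 + 3 \left(- \frac{1}{10}\right)} = \frac{17532 + \frac{134}{45}}{-45360 - \frac{3}{10}} = \frac{789074}{45 \left(- \frac{453603}{10}\right)} = \frac{789074}{45} \left(- \frac{10}{453603}\right) = - \frac{1578148}{4082427}$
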